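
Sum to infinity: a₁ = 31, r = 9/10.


S∞ = a₁/(1-r) = 31/(1 - 9/10)
= 31/(1/10)
= 310

S∞ = 310


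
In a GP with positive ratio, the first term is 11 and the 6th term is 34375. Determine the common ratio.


r^(n-1) = aₙ/a₁
r^5 = 34375/11 = 3125
r = 3125^(1/5)
= 5

r = 5


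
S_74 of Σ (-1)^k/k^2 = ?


S = -1 + 1/4 - 1/9 + 1/16 - 1/25 + 1/36 - 1/49 + 1/64 ± ...
= -0.8224
(Full series converges to -π²/12 ≈ -0.8225)

S_74 = -0.8224


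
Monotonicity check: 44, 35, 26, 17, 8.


Differences: -9, -9, -9, -9
All differences < 0 → strictly DECREASING

Monotonically decreasing


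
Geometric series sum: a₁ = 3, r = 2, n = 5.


Sₙ = 3×(2^5 - 1)/(2 - 1)
= 3×(32 - 1)/1
= 3×31/1
= 93

S_5 = 93


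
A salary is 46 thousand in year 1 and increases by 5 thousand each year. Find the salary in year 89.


aₙ = a₁ + (n-1)d
= 46 + (89-1)×5
= 46 + 440
= 486

a_89 = 486


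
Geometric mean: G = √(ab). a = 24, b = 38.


GM = √(24×38) = √912 = 30.1993

GM = 30.1993


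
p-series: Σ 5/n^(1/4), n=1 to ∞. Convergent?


p-series test: Σ c/n^p converges if p > 1, diverges if p ≤ 1 (constant c > 0 doesn't affect convergence).
p = 1/4
1/4 ≤ 1 → DIVERGES

Diverges (p = 1/4 ≤ 1)


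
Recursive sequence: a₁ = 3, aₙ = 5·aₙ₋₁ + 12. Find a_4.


Computing step by step:
a_1 = 3
a_2 = 27
a_3 = 147
a_4 = 747


a_4 = 747


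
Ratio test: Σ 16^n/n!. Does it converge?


aₙ = 16^n/n!
a_{n+1}/aₙ = 16^(n+1)/(n+1)! × n!/16^n
= 16/(n+1)
L = lim(n→∞) 16/(n+1) = 0
L < 1 → series CONVERGES

Converges (ratio test: L = 0 < 1)


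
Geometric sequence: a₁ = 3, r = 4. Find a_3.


aₙ = a₁·r^(n-1)
= 3×4^2
= 3×16
= 48

a_3 = 48


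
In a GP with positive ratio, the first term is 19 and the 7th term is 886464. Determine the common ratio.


r^(n-1) = aₙ/a₁
r^6 = 886464/19 = 46656
r = 46656^(1/6)
= ±6; taking r > 0 gives r = 6

r = 6


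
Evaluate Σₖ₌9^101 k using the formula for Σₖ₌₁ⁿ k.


Σₖ₌9^101 k = Σₖ₌₁^101 k − Σₖ₌₁^8 k
= 101·102/2 − 8·9/2
= 5151 − 36 = 5115

Σk = 5115


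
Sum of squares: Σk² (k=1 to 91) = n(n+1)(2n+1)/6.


n = 91
n(n+1)(2n+1)/6 = 91×92×183/6
= 1532076/6 = 255346

Σk² = 255346


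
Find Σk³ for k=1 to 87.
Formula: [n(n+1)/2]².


n(n+1)/2 = 87×88/2 = 3828
Σk³ = 3828² = 14653584

Σk³ = 14653584


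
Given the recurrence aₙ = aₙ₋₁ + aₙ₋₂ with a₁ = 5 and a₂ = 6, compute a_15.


Computing iteratively: 5, 6, 11, 17, 28, 45, 73, 118, 191, 309, 500, 809, ...
a_15 = 3427

a_15 = 3427


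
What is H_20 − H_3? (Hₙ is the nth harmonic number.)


Σₖ₌4^20 1/k = 1/4 + 1/5 + 1/6 + ... + 1/20
= 27382711/15519504
≈ 1.7644

Sum = 27382711/15519504 ≈ 1.7644


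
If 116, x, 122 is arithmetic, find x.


AM = (116 + 122)/2 = 238/2 = 119

AM = 119


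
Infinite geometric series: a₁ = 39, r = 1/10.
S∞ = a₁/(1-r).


S∞ = a₁/(1-r) = 39/(1 - 1/10)
= 39/(9/10)
= 130/3

S∞ = 130/3


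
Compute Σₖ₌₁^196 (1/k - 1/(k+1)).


Telescoping: adjacent terms cancel.
= 1/1 - 1/197
= 1 - 1/197 = 196/197

Sum = 196/197


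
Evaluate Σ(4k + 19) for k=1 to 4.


Σ(4k+19) = 4·Σk + 19·n
= 4·10 + 19·4
= 40 + 76 = 116

Σ = 116


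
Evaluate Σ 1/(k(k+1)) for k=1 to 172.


1/(k(k+1)) = 1/k - 1/(k+1) (partial fractions)
Telescoping: Σ = 1 - 1/173 = 172/173

Sum = 172/173


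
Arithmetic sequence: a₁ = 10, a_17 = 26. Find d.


d = (aₙ - a₁)/(n-1)
= (26 - 10)/(17-1)
= 16/16 = 1

d = 1


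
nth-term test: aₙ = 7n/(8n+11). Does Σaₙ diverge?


lim(n→∞) 7n/(8n+11) = 7/8 = 7/8  (divide numerator and denominator by n)
lim aₙ = 7/8 ≠ 0 → series DIVERGES

Diverges (lim aₙ = 7/8 ≠ 0)


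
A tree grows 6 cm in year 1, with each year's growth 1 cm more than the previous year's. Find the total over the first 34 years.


aₙ = 6 + (34-1)×1 = 39
Sₙ = n(a₁+aₙ)/2 = 34×(6+39)/2
= 34×45/2 = 765

S_34 = 765


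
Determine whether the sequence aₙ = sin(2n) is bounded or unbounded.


For all n, -1 ≤ sin(2n) ≤ 1, so -1 ≤ sin(2n) ≤ 1
Lower bound: -1, Upper bound: 1
The sequence IS bounded

Bounded (-1 ≤ aₙ ≤ 1)


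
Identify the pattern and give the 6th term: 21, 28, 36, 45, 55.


Pattern: triangular numbers: n(n+1)/2
Terms: 21, 28, 36, 45, 55
Next term = 66

Next term = 66


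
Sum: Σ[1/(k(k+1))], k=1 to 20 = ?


1/(k(k+1)) = 1/k - 1/(k+1) (partial fractions)
Telescoping: Σ = 1 - 1/21 = 20/21

Sum = 20/21


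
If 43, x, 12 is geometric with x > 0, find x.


GM = √(43×12) = √516 = 22.7156

GM = 22.7156


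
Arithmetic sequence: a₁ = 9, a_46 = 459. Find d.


d = (aₙ - a₁)/(n-1)
= (459 - 9)/(46-1)
= 450/45 = 10

d = 10


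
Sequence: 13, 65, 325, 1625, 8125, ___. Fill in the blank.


Pattern: geometric (r=5)
Terms: 13, 65, 325, 1625, 8125
Next term = 40625

Next term = 40625


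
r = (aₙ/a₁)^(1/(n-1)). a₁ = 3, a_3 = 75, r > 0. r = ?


r^(n-1) = aₙ/a₁
r^2 = 75/3 = 25
r = 25^(1/2)
= ±5; taking r > 0 gives r = 5

r = 5


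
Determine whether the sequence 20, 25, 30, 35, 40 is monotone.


Differences: 5, 5, 5, 5
All differences > 0 → strictly INCREASING

Monotonically increasing


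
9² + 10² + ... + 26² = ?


Σₖ₌9^26 k² = Σₖ₌₁^26 k² − Σₖ₌₁^8 k²
= 26·27·53/6 − 8·9·17/6
= 6201 − 204 = 5997

Σk² = 5997


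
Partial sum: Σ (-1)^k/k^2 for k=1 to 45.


S = -1 + 1/4 - 1/9 + 1/16 - 1/25 + 1/36 - 1/49 + 1/64 ± ...
= -0.8227
(Full series converges to -π²/12 ≈ -0.8225)

S_45 = -0.8227


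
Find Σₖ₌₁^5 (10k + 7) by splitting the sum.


Σ(10k+7) = 10·Σk + 7·n
= 10·15 + 7·5
= 150 + 35 = 185

Σ = 185


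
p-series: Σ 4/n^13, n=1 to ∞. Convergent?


p-series test: Σ c/n^p converges if p > 1, diverges if p ≤ 1 (constant c > 0 doesn't affect convergence).
p = 13
13 > 1 → CONVERGES

Converges (p = 13 > 1)


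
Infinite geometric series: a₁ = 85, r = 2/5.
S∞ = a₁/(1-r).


S∞ = a₁/(1-r) = 85/(1 - 2/5)
= 85/(3/5)
= 425/3

S∞ = 425/3


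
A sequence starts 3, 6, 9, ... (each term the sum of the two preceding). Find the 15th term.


Computing iteratively: 3, 6, 9, 15, 24, 39, 63, 102, 165, 267, 432, 699, ...
a_15 = 2961

a_15 = 2961


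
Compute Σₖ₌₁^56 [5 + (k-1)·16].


aₙ = 5 + (56-1)×16 = 885
Sₙ = n(a₁+aₙ)/2 = 56×(5+885)/2
= 56×890/2 = 24920

S_56 = 24920


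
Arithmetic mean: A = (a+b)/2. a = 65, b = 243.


AM = (65 + 243)/2 = 308/2 = 154

AM = 154


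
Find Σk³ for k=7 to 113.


Σₖ₌7^113 k³ = [113·114/2]² − [6·7/2]²
= 41486481 − 441 = 41486040

Σk³ = 41486040


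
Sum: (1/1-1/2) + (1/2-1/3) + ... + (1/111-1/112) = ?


Telescoping: adjacent terms cancel.
= 1/1 - 1/112
= 1 - 1/112 = 111/112

Sum = 111/112


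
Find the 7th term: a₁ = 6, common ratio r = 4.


aₙ = a₁·r^(n-1)
= 6×4^6
= 6×4096
= 24576

a_7 = 24576


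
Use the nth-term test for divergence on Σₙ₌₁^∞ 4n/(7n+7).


lim(n→∞) 4n/(7n+7) = 4/7 = 4/7  (divide numerator and denominator by n)
lim aₙ = 4/7 ≠ 0 → series DIVERGES

Diverges (lim aₙ = 4/7 ≠ 0)


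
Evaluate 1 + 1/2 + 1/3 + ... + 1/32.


H_32 = 1/1 + 1/2 + 1/3 + ... + 1/32
= 586061125622639/144403552893600
≈ 4.0585

H_32 = 586061125622639/144403552893600 ≈ 4.0585


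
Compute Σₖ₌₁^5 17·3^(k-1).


Sₙ = 17×(3^5 - 1)/(3 - 1)
= 17×(243 - 1)/2
= 17×242/2
= 2057

S_5 = 2057


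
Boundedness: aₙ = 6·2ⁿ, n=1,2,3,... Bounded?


aₙ = 6·2ⁿ → as n→∞, aₙ→∞ (since base 2 > 1)
No finite upper bound exists
The sequence is UNBOUNDED

Unbounded (aₙ → ∞ as n → ∞)


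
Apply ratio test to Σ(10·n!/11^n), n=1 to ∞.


aₙ = 10·n!/11^n
a_{n+1}/aₙ = (n+1)!/11^(n+1) × 11^n/n!  (constant 10 cancels)
= (n+1)/11
L = lim(n→∞) (n+1)/11 = ∞
L > 1 → series DIVERGES

Diverges (ratio test: L = ∞ > 1)


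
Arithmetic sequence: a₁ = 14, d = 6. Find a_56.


aₙ = a₁ + (n-1)d
= 14 + (56-1)×6
= 14 + 330
= 344

a_56 = 344


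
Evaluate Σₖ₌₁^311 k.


n(n+1)/2 = 311×312/2 = 97032/2 = 48516

Σk = 48516


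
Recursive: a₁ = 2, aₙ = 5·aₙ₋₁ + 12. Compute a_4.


Computing step by step:
a_1 = 2
a_2 = 22
a_3 = 122
a_4 = 622


a_4 = 622


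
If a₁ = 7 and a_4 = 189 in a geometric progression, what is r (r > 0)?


r^(n-1) = aₙ/a₁
r^3 = 189/7 = 27
r = 27^(1/3)
= 3

r = 3


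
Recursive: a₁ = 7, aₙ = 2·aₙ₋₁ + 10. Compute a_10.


Computing step by step:
a_1 = 7
a_2 = 24
a_3 = 58
a_4 = 126
a_5 = 262
a_6 = 534
a_7 = 1078
a_8 = 2166
a_9 = 4342
a_10 = 8694


a_10 = 8694


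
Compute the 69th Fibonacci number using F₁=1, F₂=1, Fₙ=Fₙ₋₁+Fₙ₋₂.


Fibonacci sequence: 1, 1, 2, 3, 5, 8, 13, 21, 34, 55, 89, ...
F(69) = 117669030460994

F(69) = 117669030460994


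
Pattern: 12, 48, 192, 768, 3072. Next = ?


Pattern: geometric (r=4)
Terms: 12, 48, 192, 768, 3072
Next term = 12288

Next term = 12288


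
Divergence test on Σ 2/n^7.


lim(n→∞) 2/n^7 = 0
lim aₙ = 0 → nth-term test is INCONCLUSIVE
(Need other tests; this is actually a convergent p-series with p=7 > 1)

Inconclusive (lim aₙ = 0; need another test)


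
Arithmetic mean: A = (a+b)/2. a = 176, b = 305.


AM = (176 + 305)/2 = 481/2 = 240.5

AM = 240.5


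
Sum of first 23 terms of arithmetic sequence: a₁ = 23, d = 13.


aₙ = 23 + (23-1)×13 = 309
Sₙ = n(a₁+aₙ)/2 = 23×(23+309)/2
= 23×332/2 = 3818

S_23 = 3818


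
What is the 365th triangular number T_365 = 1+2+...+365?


n(n+1)/2 = 365×366/2 = 133590/2 = 66795

Σk = 66795


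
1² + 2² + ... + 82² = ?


n = 82
n(n+1)(2n+1)/6 = 82×83×165/6
= 1122990/6 = 187165

Σk² = 187165


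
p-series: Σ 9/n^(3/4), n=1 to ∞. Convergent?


p-series test: Σ c/n^p converges if p > 1, diverges if p ≤ 1 (constant c > 0 doesn't affect convergence).
p = 3/4
3/4 ≤ 1 → DIVERGES

Diverges (p = 3/4 ≤ 1)


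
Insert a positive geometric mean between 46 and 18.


GM = √(46×18) = √828 = 28.775

GM = 28.775


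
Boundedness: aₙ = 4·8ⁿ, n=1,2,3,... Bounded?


aₙ = 4·8ⁿ → as n→∞, aₙ→∞ (since base 8 > 1)
No finite upper bound exists
The sequence is UNBOUNDED

Unbounded (aₙ → ∞ as n → ∞)


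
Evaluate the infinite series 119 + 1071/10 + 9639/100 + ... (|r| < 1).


S∞ = a₁/(1-r) = 119/(1 - 9/10)
= 119/(1/10)
= 1190

S∞ = 1190


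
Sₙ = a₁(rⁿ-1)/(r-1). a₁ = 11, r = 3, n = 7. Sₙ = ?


Sₙ = 11×(3^7 - 1)/(3 - 1)
= 11×(2187 - 1)/2
= 11×2186/2
= 12023

S_7 = 12023


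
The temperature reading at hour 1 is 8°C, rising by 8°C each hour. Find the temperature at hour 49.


aₙ = a₁ + (n-1)d
= 8 + (49-1)×8
= 8 + 384
= 392

a_49 = 392


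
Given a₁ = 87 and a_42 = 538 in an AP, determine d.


d = (aₙ - a₁)/(n-1)
= (538 - 87)/(42-1)
= 451/41 = 11

d = 11


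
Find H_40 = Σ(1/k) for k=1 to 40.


H_40 = 1/1 + 1/2 + 1/3 + ... + 1/40
= 2078178381193813/485721041551200
≈ 4.2785

H_40 = 2078178381193813/485721041551200 ≈ 4.2785


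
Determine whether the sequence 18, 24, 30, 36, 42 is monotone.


Differences: 6, 6, 6, 6
All differences > 0 → strictly INCREASING

Monotonically increasing


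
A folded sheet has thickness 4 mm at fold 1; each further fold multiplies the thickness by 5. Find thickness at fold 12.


aₙ = a₁·r^(n-1)
= 4×5^11
= 4×48828125
= 195312500

a_12 = 195312500


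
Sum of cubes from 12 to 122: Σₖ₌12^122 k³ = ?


Σₖ₌12^122 k³ = [122·123/2]² − [11·12/2]²
= 56295009 − 4356 = 56290653

Σk³ = 56290653


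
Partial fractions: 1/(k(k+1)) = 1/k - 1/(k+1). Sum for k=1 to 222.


1/(k(k+1)) = 1/k - 1/(k+1) (partial fractions)
Telescoping: Σ = 1 - 1/223 = 222/223

Sum = 222/223


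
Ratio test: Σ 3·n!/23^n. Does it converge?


aₙ = 3·n!/23^n
a_{n+1}/aₙ = (n+1)!/23^(n+1) × 23^n/n!  (constant 3 cancels)
= (n+1)/23
L = lim(n→∞) (n+1)/23 = ∞
L > 1 → series DIVERGES

Diverges (ratio test: L = ∞ > 1)


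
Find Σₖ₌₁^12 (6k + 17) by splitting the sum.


Σ(6k+17) = 6·Σk + 17·n
= 6·78 + 17·12
= 468 + 204 = 672

Σ = 672


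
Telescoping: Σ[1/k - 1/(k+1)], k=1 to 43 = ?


Telescoping: adjacent terms cancel.
= 1/1 - 1/44
= 1 - 1/44 = 43/44

Sum = 43/44


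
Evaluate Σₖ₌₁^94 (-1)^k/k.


S = -1 + 1/2 - 1/3 + 1/4 - 1/5 + 1/6 - 1/7 + 1/8 ± ...
= -0.6879
(Full series converges to -ln(2) ≈ -0.6931)

S_94 = -0.6879


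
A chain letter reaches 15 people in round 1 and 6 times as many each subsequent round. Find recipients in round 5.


aₙ = a₁·r^(n-1)
= 15×6^4
= 15×1296
= 19440

a_5 = 19440


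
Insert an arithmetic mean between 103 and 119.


AM = (103 + 119)/2 = 222/2 = 111

AM = 111


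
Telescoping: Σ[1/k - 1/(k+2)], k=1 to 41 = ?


Telescoping with gap 2: two head and two tail terms survive.
= (1 + 1/2) - (1/42 + 1/43)
= 3/2 - 1/42 - 1/43 = 1312/903

Sum = 1312/903


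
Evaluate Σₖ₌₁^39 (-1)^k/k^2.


S = -1 + 1/4 - 1/9 + 1/16 - 1/25 + 1/36 - 1/49 + 1/64 ± ...
= -0.8228
(Full series converges to -π²/12 ≈ -0.8225)

S_39 = -0.8228


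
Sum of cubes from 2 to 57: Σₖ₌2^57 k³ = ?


Σₖ₌2^57 k³ = [57·58/2]² − [1·2/2]²
= 2732409 − 1 = 2732408

Σk³ = 2732408


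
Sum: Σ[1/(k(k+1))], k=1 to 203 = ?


1/(k(k+1)) = 1/k - 1/(k+1) (partial fractions)
Telescoping: Σ = 1 - 1/204 = 203/204

Sum = 203/204


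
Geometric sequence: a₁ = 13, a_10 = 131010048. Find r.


r^(n-1) = aₙ/a₁
r^9 = 131010048/13 = 10077696
r = 10077696^(1/9)
= 6

r = 6


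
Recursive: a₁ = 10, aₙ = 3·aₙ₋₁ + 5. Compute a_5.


Computing step by step:
a_1 = 10
a_2 = 35
a_3 = 110
a_4 = 335
a_5 = 1010


a_5 = 1010


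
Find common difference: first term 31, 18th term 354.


d = (aₙ - a₁)/(n-1)
= (354 - 31)/(18-1)
= 323/17 = 19

d = 19


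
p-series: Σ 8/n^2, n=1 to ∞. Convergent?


p-series test: Σ c/n^p converges if p > 1, diverges if p ≤ 1 (constant c > 0 doesn't affect convergence).
p = 2
2 > 1 → CONVERGES

Converges (p = 2 > 1)


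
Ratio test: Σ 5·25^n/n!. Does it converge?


aₙ = 5·25^n/n!
a_{n+1}/aₙ = 25^(n+1)/(n+1)! × n!/25^n  (constant 5 cancels)
= 25/(n+1)
L = lim(n→∞) 25/(n+1) = 0
L < 1 → series CONVERGES

Converges (ratio test: L = 0 < 1)


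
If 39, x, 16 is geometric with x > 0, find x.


GM = √(39×16) = √624 = 24.98

GM = 24.98


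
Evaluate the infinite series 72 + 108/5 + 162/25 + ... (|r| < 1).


S∞ = a₁/(1-r) = 72/(1 - 3/10)
= 72/(7/10)
= 720/7

S∞ = 720/7


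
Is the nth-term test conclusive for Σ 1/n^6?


lim(n→∞) 1/n^6 = 0
lim aₙ = 0 → nth-term test is INCONCLUSIVE
(Need other tests; this is actually a convergent p-series with p=6 > 1)

Inconclusive (lim aₙ = 0; need another test)


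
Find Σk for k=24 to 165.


Σₖ₌24^165 k = Σₖ₌₁^165 k − Σₖ₌₁^23 k
= 165·166/2 − 23·24/2
= 13695 − 276 = 13419

Σk = 13419


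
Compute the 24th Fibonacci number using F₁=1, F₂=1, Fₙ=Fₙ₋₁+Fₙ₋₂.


Fibonacci sequence: 1, 1, 2, 3, 5, 8, 13, 21, 34, 55, 89, ...
F(24) = 46368

F(24) = 46368


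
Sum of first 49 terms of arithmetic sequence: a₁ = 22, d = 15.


aₙ = 22 + (49-1)×15 = 742
Sₙ = n(a₁+aₙ)/2 = 49×(22+742)/2
= 49×764/2 = 18718

S_49 = 18718


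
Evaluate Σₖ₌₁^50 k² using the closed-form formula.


n = 50
n(n+1)(2n+1)/6 = 50×51×101/6
= 257550/6 = 42925

Σk² = 42925


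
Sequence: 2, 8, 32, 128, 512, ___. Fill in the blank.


Pattern: geometric (r=4)
Terms: 2, 8, 32, 128, 512
Next term = 2048

Next term = 2048


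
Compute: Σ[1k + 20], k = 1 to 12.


Σ(1k+20) = 1·Σk + 20·n
= 1·78 + 20·12
= 78 + 240 = 318

Σ = 318


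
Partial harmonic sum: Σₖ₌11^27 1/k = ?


Σₖ₌11^27 1/k = 1/11 + 1/12 + 1/13 + ... + 1/27
= 77300755793/80313433200
≈ 0.9625

Sum = 77300755793/80313433200 ≈ 0.9625


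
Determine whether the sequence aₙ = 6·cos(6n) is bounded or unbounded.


For all n, -1 ≤ cos(6n) ≤ 1, so -6 ≤ 6·cos(6n) ≤ 6
Lower bound: -6, Upper bound: 6
The sequence IS bounded

Bounded (-6 ≤ aₙ ≤ 6)


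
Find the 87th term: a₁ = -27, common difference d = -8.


aₙ = a₁ + (n-1)d
= -27 + (87-1)×-8
= -27 - 688
= -715

a_87 = -715


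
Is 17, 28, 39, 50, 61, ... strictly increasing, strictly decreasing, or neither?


Differences: 11, 11, 11, 11
All differences > 0 → strictly INCREASING

Monotonically increasing


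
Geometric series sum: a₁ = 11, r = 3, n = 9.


Sₙ = 11×(3^9 - 1)/(3 - 1)
= 11×(19683 - 1)/2
= 11×19682/2
= 108251

S_9 = 108251


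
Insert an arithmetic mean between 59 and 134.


AM = (59 + 134)/2 = 193/2 = 96.5

AM = 96.5


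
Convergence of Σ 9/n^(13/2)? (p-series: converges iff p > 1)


p-series test: Σ c/n^p converges if p > 1, diverges if p ≤ 1 (constant c > 0 doesn't affect convergence).
p = 13/2
13/2 > 1 → CONVERGES

Converges (p = 13/2 > 1)


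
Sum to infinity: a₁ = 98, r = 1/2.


S∞ = a₁/(1-r) = 98/(1 - 1/2)
= 98/(1/2)
= 196

S∞ = 196


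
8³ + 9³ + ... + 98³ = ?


Σₖ₌8^98 k³ = [98·99/2]² − [7·8/2]²
= 23532201 − 784 = 23531417

Σk³ = 23531417


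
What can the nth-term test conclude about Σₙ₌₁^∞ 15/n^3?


lim(n→∞) 15/n^3 = 0
lim aₙ = 0 → nth-term test is INCONCLUSIVE
(Need other tests; this is actually a convergent p-series with p=3 > 1)

Inconclusive (lim aₙ = 0; need another test)


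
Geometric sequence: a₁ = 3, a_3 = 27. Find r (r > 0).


r^(n-1) = aₙ/a₁
r^2 = 27/3 = 9
r = 9^(1/2)
= ±3; taking r > 0 gives r = 3

r = 3


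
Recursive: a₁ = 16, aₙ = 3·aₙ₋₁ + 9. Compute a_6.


Computing step by step:
a_1 = 16
a_2 = 57
a_3 = 180
a_4 = 549
a_5 = 1656
a_6 = 4977


a_6 = 4977


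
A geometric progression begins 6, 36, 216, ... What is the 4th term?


aₙ = a₁·r^(n-1)
= 6×6^3
= 6×216
= 1296

a_4 = 1296


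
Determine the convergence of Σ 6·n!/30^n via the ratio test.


aₙ = 6·n!/30^n
a_{n+1}/aₙ = (n+1)!/30^(n+1) × 30^n/n!  (constant 6 cancels)
= (n+1)/30
L = lim(n→∞) (n+1)/30 = ∞
L > 1 → series DIVERGES

Diverges (ratio test: L = ∞ > 1)


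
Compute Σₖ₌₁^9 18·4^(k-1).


Sₙ = 18×(4^9 - 1)/(4 - 1)
= 18×(262144 - 1)/3
= 18×262143/3
= 1572858

S_9 = 1572858


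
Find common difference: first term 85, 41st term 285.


d = (aₙ - a₁)/(n-1)
= (285 - 85)/(41-1)
= 200/40 = 5

d = 5


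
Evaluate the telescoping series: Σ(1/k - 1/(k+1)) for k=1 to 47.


Telescoping: adjacent terms cancel.
= 1/1 - 1/48
= 1 - 1/48 = 47/48

Sum = 47/48


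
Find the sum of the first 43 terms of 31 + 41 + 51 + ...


aₙ = 31 + (43-1)×10 = 451
Sₙ = n(a₁+aₙ)/2 = 43×(31+451)/2
= 43×482/2 = 10363

S_43 = 10363


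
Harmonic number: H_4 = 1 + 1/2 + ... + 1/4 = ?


H_4 = 1/1 + 1/2 + 1/3 + 1/4
= 25/12
≈ 2.0833

H_4 = 25/12 ≈ 2.0833


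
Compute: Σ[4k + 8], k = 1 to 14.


Σ(4k+8) = 4·Σk + 8·n
= 4·105 + 8·14
= 420 + 112 = 532

Σ = 532


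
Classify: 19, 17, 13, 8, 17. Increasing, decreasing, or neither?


Differences: -2, -4, -5, 9
Difference at position 4 is +9 (> 0) but position 1 is -2 (< 0) — sequence both rises and falls
→ NOT monotonic

Not monotonic


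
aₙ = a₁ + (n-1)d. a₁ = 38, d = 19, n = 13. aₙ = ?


aₙ = a₁ + (n-1)d
= 38 + (13-1)×19
= 38 + 228
= 266

a_13 = 266


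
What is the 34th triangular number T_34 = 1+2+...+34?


n(n+1)/2 = 34×35/2 = 1190/2 = 595

Σk = 595


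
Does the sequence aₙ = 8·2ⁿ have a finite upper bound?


aₙ = 8·2ⁿ → as n→∞, aₙ→∞ (since base 2 > 1)
No finite upper bound exists
The sequence is UNBOUNDED

Unbounded (aₙ → ∞ as n → ∞)


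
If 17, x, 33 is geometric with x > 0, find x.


GM = √(17×33) = √561 = 23.6854

GM = 23.6854


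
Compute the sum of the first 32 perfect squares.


n = 32
n(n+1)(2n+1)/6 = 32×33×65/6
= 68640/6 = 11440

Σk² = 11440


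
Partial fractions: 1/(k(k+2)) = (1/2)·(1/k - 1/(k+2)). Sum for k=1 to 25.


1/(k(k+2)) = (1/2)·(1/k - 1/(k+2)) (partial fractions)
Telescoping: Σ = (1/2)·(1 + 1/2 - 1/26 - 1/27) = 250/351

Sum = 250/351


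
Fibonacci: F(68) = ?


Fibonacci sequence: 1, 1, 2, 3, 5, 8, 13, 21, 34, 55, 89, ...
F(68) = 72723460248141

F(68) = 72723460248141


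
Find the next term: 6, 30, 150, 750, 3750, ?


Pattern: geometric (r=5)
Terms: 6, 30, 150, 750, 3750
Next term = 18750

Next term = 18750


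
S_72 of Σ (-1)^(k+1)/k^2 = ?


S = 1 - 1/4 + 1/9 - 1/16 + 1/25 - 1/36 + 1/49 - 1/64 ± ...
= 0.8224
(Full series converges to +π²/12 ≈ +0.8225)

S_72 = 0.8224


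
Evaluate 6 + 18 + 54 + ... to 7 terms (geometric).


Sₙ = 6×(3^7 - 1)/(3 - 1)
= 6×(2187 - 1)/2
= 6×2186/2
= 6558

S_7 = 6558


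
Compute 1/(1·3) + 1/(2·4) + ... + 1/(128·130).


1/(k(k+2)) = (1/2)·(1/k - 1/(k+2)) (partial fractions)
Telescoping: Σ = (1/2)·(1 + 1/2 - 1/129 - 1/130) = 6224/8385

Sum = 6224/8385


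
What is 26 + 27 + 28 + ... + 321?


Σₖ₌26^321 k = Σₖ₌₁^321 k − Σₖ₌₁^25 k
= 321·322/2 − 25·26/2
= 51681 − 325 = 51356

Σk = 51356


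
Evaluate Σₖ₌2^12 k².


Σₖ₌2^12 k² = Σₖ₌₁^12 k² − Σₖ₌₁^1 k²
= 12·13·25/6 − 1·2·3/6
= 650 − 1 = 649

Σk² = 649


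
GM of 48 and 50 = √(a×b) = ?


GM = √(48×50) = √2400 = 48.9898

GM = 48.9898


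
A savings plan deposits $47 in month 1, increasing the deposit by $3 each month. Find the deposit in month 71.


aₙ = a₁ + (n-1)d
= 47 + (71-1)×3
= 47 + 210
= 257

a_71 = 257


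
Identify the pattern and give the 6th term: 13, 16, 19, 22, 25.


Pattern: arithmetic (d=3)
Terms: 13, 16, 19, 22, 25
Next term = 28

Next term = 28


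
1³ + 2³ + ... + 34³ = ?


n(n+1)/2 = 34×35/2 = 595
Σk³ = 595² = 354025

Σk³ = 354025


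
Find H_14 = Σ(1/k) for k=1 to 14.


H_14 = 1/1 + 1/2 + 1/3 + ... + 1/14
= 1171733/360360
≈ 3.2516

H_14 = 1171733/360360 ≈ 3.2516


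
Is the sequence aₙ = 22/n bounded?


a₁ = 22, a₂ = 22/2, a₃ = 22/3, ...
0 < aₙ ≤ 22 for all n ≥ 1
Lower bound: 0, Upper bound: 22
The sequence IS bounded

Bounded (0 < aₙ ≤ 22)


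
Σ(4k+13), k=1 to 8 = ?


Σ(4k+13) = 4·Σk + 13·n
= 4·36 + 13·8
= 144 + 104 = 248

Σ = 248


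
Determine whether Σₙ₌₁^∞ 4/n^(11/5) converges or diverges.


p-series test: Σ c/n^p converges if p > 1, diverges if p ≤ 1 (constant c > 0 doesn't affect convergence).
p = 11/5
11/5 > 1 → CONVERGES

Converges (p = 11/5 > 1)


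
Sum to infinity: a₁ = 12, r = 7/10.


S∞ = a₁/(1-r) = 12/(1 - 7/10)
= 12/(3/10)
= 40

S∞ = 40


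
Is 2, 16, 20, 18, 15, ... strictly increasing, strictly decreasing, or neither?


Differences: 14, 4, -2, -3
Difference at position 1 is +14 (> 0) but position 3 is -2 (< 0) — sequence both rises and falls
→ NOT monotonic

Not monotonic


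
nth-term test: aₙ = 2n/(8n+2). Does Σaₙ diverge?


lim(n→∞) 2n/(8n+2) = 2/8 = 1/4  (divide numerator and denominator by n)
lim aₙ = 1/4 ≠ 0 → series DIVERGES

Diverges (lim aₙ = 1/4 ≠ 0)


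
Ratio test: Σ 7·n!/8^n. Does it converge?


aₙ = 7·n!/8^n
a_{n+1}/aₙ = (n+1)!/8^(n+1) × 8^n/n!  (constant 7 cancels)
= (n+1)/8
L = lim(n→∞) (n+1)/8 = ∞
L > 1 → series DIVERGES

Diverges (ratio test: L = ∞ > 1)


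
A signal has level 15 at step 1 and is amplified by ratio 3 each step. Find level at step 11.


aₙ = a₁·r^(n-1)
= 15×3^10
= 15×59049
= 885735

a_11 = 885735


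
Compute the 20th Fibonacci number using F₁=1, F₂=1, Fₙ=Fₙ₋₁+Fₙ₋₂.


Fibonacci sequence: 1, 1, 2, 3, 5, 8, 13, 21, 34, 55, 89, ...
F(20) = 6765

F(20) = 6765


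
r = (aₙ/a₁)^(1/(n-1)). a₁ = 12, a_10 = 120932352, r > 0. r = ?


r^(n-1) = aₙ/a₁
r^9 = 120932352/12 = 10077696
r = 10077696^(1/9)
= 6

r = 6


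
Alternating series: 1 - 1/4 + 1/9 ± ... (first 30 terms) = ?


S = 1 - 1/4 + 1/9 - 1/16 + 1/25 - 1/36 + 1/49 - 1/64 ± ...
= 0.8219
(Full series converges to +π²/12 ≈ +0.8225)

S_30 = 0.8219


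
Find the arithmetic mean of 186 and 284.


AM = (186 + 284)/2 = 470/2 = 235

AM = 235


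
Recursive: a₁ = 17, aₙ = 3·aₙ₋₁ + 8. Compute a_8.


Computing step by step:
a_1 = 17
a_2 = 59
a_3 = 185
a_4 = 563
a_5 = 1697
a_6 = 5099
a_7 = 15305
a_8 = 45923


a_8 = 45923


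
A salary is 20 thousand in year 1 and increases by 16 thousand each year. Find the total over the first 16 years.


aₙ = 20 + (16-1)×16 = 260
Sₙ = n(a₁+aₙ)/2 = 16×(20+260)/2
= 16×280/2 = 2240

S_16 = 2240


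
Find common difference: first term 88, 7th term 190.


d = (aₙ - a₁)/(n-1)
= (190 - 88)/(7-1)
= 102/6 = 17

d = 17


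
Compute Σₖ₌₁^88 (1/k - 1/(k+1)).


Telescoping: adjacent terms cancel.
= 1/1 - 1/89
= 1 - 1/89 = 88/89

Sum = 88/89


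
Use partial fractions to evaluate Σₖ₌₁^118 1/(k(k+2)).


1/(k(k+2)) = (1/2)·(1/k - 1/(k+2)) (partial fractions)
Telescoping: Σ = (1/2)·(1 + 1/2 - 1/119 - 1/120) = 21181/28560

Sum = 21181/28560


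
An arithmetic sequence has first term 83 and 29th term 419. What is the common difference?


d = (aₙ - a₁)/(n-1)
= (419 - 83)/(29-1)
= 336/28 = 12

d = 12


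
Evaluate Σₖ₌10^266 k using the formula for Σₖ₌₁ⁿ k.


Σₖ₌10^266 k = Σₖ₌₁^266 k − Σₖ₌₁^9 k
= 266·267/2 − 9·10/2
= 35511 − 45 = 35466

Σk = 35466


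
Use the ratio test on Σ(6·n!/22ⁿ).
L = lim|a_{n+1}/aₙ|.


aₙ = 6·n!/22^n
a_{n+1}/aₙ = (n+1)!/22^(n+1) × 22^n/n!  (constant 6 cancels)
= (n+1)/22
L = lim(n→∞) (n+1)/22 = ∞
L > 1 → series DIVERGES

Diverges (ratio test: L = ∞ > 1)


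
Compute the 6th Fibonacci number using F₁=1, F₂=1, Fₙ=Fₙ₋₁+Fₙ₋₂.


Fibonacci sequence: 1, 1, 2, 3, 5, 8
F(6) = 8

F(6) = 8


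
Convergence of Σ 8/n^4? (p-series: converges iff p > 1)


p-series test: Σ c/n^p converges if p > 1, diverges if p ≤ 1 (constant c > 0 doesn't affect convergence).
p = 4
4 > 1 → CONVERGES

Converges (p = 4 > 1)


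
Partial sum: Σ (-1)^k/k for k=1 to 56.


S = -1 + 1/2 - 1/3 + 1/4 - 1/5 + 1/6 - 1/7 + 1/8 ± ...
= -0.6843
(Full series converges to -ln(2) ≈ -0.6931)

S_56 = -0.6843


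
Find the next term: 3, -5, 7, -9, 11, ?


Pattern: alternating sign, magnitude arithmetic (d=2)
Terms: 3, -5, 7, -9, 11
Next term = -13

Next term = -13


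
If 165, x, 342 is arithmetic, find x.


AM = (165 + 342)/2 = 507/2 = 253.5

AM = 253.5


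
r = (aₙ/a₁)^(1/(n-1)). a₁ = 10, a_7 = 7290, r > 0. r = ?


r^(n-1) = aₙ/a₁
r^6 = 7290/10 = 729
r = 729^(1/6)
= ±3; taking r > 0 gives r = 3

r = 3


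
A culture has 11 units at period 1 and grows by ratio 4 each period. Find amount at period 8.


aₙ = a₁·r^(n-1)
= 11×4^7
= 11×16384
= 180224

a_8 = 180224


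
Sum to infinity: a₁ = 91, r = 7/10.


S∞ = a₁/(1-r) = 91/(1 - 7/10)
= 91/(3/10)
= 910/3

S∞ = 910/3


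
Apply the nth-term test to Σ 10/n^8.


lim(n→∞) 10/n^8 = 0
lim aₙ = 0 → nth-term test is INCONCLUSIVE
(Need other tests; this is actually a convergent p-series with p=8 > 1)

Inconclusive (lim aₙ = 0; need another test)


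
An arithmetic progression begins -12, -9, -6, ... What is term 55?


aₙ = a₁ + (n-1)d
= -12 + (55-1)×3
= -12 + 162
= 150

a_55 = 150


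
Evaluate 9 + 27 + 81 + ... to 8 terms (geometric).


Sₙ = 9×(3^8 - 1)/(3 - 1)
= 9×(6561 - 1)/2
= 9×6560/2
= 29520

S_8 = 29520


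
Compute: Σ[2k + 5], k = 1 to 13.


Σ(2k+5) = 2·Σk + 5·n
= 2·91 + 5·13
= 182 + 65 = 247

Σ = 247


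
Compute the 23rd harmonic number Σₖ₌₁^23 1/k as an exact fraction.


H_23 = 1/1 + 1/2 + 1/3 + ... + 1/23
= 444316699/118982864
≈ 3.7343

H_23 = 444316699/118982864 ≈ 3.7343


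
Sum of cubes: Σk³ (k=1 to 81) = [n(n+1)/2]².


n(n+1)/2 = 81×82/2 = 3321
Σk³ = 3321² = 11029041

Σk³ = 11029041


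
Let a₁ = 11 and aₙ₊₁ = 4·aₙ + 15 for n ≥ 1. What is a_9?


Computing step by step:
a_1 = 11
a_2 = 59
a_3 = 251
a_4 = 1019
a_5 = 4091
a_6 = 16379
a_7 = 65531
a_8 = 262139
a_9 = 1048571


a_9 = 1048571


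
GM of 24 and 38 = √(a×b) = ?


GM = √(24×38) = √912 = 30.1993

GM = 30.1993


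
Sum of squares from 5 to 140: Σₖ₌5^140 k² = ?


Σₖ₌5^140 k² = Σₖ₌₁^140 k² − Σₖ₌₁^4 k²
= 140·141·281/6 − 4·5·9/6
= 924490 − 30 = 924460

Σk² = 924460


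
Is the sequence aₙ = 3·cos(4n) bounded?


For all n, -1 ≤ cos(4n) ≤ 1, so -3 ≤ 3·cos(4n) ≤ 3
Lower bound: -3, Upper bound: 3
The sequence IS bounded

Bounded (-3 ≤ aₙ ≤ 3)


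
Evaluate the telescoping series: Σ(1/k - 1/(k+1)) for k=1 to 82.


Telescoping: adjacent terms cancel.
= 1/1 - 1/83
= 1 - 1/83 = 82/83

Sum = 82/83


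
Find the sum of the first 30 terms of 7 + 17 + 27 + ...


aₙ = 7 + (30-1)×10 = 297
Sₙ = n(a₁+aₙ)/2 = 30×(7+297)/2
= 30×304/2 = 4560

S_30 = 4560


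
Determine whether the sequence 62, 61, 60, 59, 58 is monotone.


Differences: -1, -1, -1, -1
All differences < 0 → strictly DECREASING

Monotonically decreasing


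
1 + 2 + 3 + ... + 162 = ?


n(n+1)/2 = 162×163/2 = 26406/2 = 13203

Σk = 13203


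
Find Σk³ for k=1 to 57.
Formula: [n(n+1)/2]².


n(n+1)/2 = 57×58/2 = 1653
Σk³ = 1653² = 2732409

Σk³ = 2732409


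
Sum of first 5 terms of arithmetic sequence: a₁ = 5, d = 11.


aₙ = 5 + (5-1)×11 = 49
Sₙ = n(a₁+aₙ)/2 = 5×(5+49)/2
= 5×54/2 = 135

S_5 = 135


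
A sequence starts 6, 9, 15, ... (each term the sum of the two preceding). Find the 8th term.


Computing iteratively: 6, 9, 15, 24, 39, 63, 102, 165
a_8 = 165

a_8 = 165


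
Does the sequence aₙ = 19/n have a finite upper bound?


a₁ = 19, a₂ = 19/2, a₃ = 19/3, ...
0 < aₙ ≤ 19 for all n ≥ 1
Lower bound: 0, Upper bound: 19
The sequence IS bounded

Bounded (0 < aₙ ≤ 19)


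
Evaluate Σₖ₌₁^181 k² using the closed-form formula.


n = 181
n(n+1)(2n+1)/6 = 181×182×363/6
= 11957946/6 = 1992991

Σk² = 1992991


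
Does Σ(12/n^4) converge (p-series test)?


p-series test: Σ c/n^p converges if p > 1, diverges if p ≤ 1 (constant c > 0 doesn't affect convergence).
p = 4
4 > 1 → CONVERGES

Converges (p = 4 > 1)


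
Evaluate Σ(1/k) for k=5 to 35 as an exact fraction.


Σₖ₌5^35 1/k = 1/5 + 1/6 + 1/7 + ... + 1/35
= 27088112253109/13127595717600
≈ 2.0634

Sum = 27088112253109/13127595717600 ≈ 2.0634


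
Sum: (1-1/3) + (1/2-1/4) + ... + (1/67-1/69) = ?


Telescoping with gap 2: two head and two tail terms survive.
= (1 + 1/2) - (1/68 + 1/69)
= 3/2 - 1/68 - 1/69 = 6901/4692

Sum = 6901/4692


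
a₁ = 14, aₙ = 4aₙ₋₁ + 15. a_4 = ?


Computing step by step:
a_1 = 14
a_2 = 71
a_3 = 299
a_4 = 1211


a_4 = 1211


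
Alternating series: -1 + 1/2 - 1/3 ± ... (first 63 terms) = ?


S = -1 + 1/2 - 1/3 + 1/4 - 1/5 + 1/6 - 1/7 + 1/8 ± ...
= -0.701
(Full series converges to -ln(2) ≈ -0.6931)

S_63 = -0.701


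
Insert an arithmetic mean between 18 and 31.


AM = (18 + 31)/2 = 49/2 = 24.5

AM = 24.5


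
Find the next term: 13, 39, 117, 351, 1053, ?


Pattern: geometric (r=3)
Terms: 13, 39, 117, 351, 1053
Next term = 3159

Next term = 3159


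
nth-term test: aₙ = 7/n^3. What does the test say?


lim(n→∞) 7/n^3 = 0
lim aₙ = 0 → nth-term test is INCONCLUSIVE
(Need other tests; this is actually a convergent p-series with p=3 > 1)

Inconclusive (lim aₙ = 0; need another test)


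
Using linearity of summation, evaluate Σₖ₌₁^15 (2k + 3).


Σ(2k+3) = 2·Σk + 3·n
= 2·120 + 3·15
= 240 + 45 = 285

Σ = 285


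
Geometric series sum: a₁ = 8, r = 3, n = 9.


Sₙ = 8×(3^9 - 1)/(3 - 1)
= 8×(19683 - 1)/2
= 8×19682/2
= 78728

S_9 = 78728


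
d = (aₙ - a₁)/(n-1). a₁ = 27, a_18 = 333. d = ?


d = (aₙ - a₁)/(n-1)
= (333 - 27)/(18-1)
= 306/17 = 18

d = 18


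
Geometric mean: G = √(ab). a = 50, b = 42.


GM = √(50×42) = √2100 = 45.8258

GM = 45.8258


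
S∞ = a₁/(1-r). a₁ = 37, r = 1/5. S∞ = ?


S∞ = a₁/(1-r) = 37/(1 - 1/5)
= 37/(4/5)
= 185/4

S∞ = 185/4


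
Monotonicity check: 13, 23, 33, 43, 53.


Differences: 10, 10, 10, 10
All differences > 0 → strictly INCREASING

Monotonically increasing


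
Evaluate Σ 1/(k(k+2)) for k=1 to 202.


1/(k(k+2)) = (1/2)·(1/k - 1/(k+2)) (partial fractions)
Telescoping: Σ = (1/2)·(1 + 1/2 - 1/203 - 1/204) = 61711/82824

Sum = 61711/82824


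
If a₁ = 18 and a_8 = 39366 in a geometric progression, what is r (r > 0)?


r^(n-1) = aₙ/a₁
r^7 = 39366/18 = 2187
r = 2187^(1/7)
= 3

r = 3


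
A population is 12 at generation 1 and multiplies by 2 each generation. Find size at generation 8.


aₙ = a₁·r^(n-1)
= 12×2^7
= 12×128
= 1536

a_8 = 1536


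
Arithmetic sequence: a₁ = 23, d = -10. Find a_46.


aₙ = a₁ + (n-1)d
= 23 + (46-1)×-10
= 23 - 450
= -427

a_46 = -427


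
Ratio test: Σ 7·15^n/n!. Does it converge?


aₙ = 7·15^n/n!
a_{n+1}/aₙ = 15^(n+1)/(n+1)! × n!/15^n  (constant 7 cancels)
= 15/(n+1)
L = lim(n→∞) 15/(n+1) = 0
L < 1 → series CONVERGES

Converges (ratio test: L = 0 < 1)


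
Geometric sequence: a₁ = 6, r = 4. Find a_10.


aₙ = a₁·r^(n-1)
= 6×4^9
= 6×262144
= 1572864

a_10 = 1572864


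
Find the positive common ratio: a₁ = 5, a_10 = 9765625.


r^(n-1) = aₙ/a₁
r^9 = 9765625/5 = 1953125
r = 1953125^(1/9)
= 5

r = 5


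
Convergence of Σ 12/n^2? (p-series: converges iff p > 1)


p-series test: Σ c/n^p converges if p > 1, diverges if p ≤ 1 (constant c > 0 doesn't affect convergence).
p = 2
2 > 1 → CONVERGES

Converges (p = 2 > 1)


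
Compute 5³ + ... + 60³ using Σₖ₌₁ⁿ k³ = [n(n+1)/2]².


Σₖ₌5^60 k³ = [60·61/2]² − [4·5/2]²
= 3348900 − 100 = 3348800

Σk³ = 3348800


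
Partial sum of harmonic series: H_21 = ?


H_21 = 1/1 + 1/2 + 1/3 + ... + 1/21
= 18858053/5173168
≈ 3.6454

H_21 = 18858053/5173168 ≈ 3.6454


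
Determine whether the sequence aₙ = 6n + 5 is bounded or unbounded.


aₙ = 6n + 5 → as n→∞, aₙ→∞
No finite upper bound exists
The sequence is UNBOUNDED

Unbounded (aₙ → ∞ as n → ∞)


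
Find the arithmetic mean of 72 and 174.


AM = (72 + 174)/2 = 246/2 = 123

AM = 123


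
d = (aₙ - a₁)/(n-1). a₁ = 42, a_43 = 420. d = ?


d = (aₙ - a₁)/(n-1)
= (420 - 42)/(43-1)
= 378/42 = 9

d = 9


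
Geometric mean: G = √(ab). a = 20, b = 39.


GM = √(20×39) = √780 = 27.9285

GM = 27.9285


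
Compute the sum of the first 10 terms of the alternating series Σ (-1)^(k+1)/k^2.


S = 1 - 1/4 + 1/9 - 1/16 + 1/25 - 1/36 + 1/49 - 1/64 ± ...
= 0.818
(Full series converges to +π²/12 ≈ +0.8225)

S_10 = 0.818


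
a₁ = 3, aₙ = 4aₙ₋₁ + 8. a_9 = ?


Computing step by step:
a_1 = 3
a_2 = 20
a_3 = 88
a_4 = 360
a_5 = 1448
a_6 = 5800
a_7 = 23208
a_8 = 92840
a_9 = 371368


a_9 = 371368


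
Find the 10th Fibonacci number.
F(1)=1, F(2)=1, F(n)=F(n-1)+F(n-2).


Fibonacci sequence: 1, 1, 2, 3, 5, 8, 13, 21, 34, 55
F(10) = 55

F(10) = 55


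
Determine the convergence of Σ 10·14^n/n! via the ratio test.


aₙ = 10·14^n/n!
a_{n+1}/aₙ = 14^(n+1)/(n+1)! × n!/14^n  (constant 10 cancels)
= 14/(n+1)
L = lim(n→∞) 14/(n+1) = 0
L < 1 → series CONVERGES

Converges (ratio test: L = 0 < 1)


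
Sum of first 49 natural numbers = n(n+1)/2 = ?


n(n+1)/2 = 49×50/2 = 2450/2 = 1225

Σk = 1225


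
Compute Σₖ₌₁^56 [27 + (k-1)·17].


aₙ = 27 + (56-1)×17 = 962
Sₙ = n(a₁+aₙ)/2 = 56×(27+962)/2
= 56×989/2 = 27692

S_56 = 27692


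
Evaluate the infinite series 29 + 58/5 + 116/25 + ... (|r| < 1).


S∞ = a₁/(1-r) = 29/(1 - 2/5)
= 29/(3/5)
= 145/3

S∞ = 145/3


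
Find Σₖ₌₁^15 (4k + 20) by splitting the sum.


Σ(4k+20) = 4·Σk + 20·n
= 4·120 + 20·15
= 480 + 300 = 780

Σ = 780


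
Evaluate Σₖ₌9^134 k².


Σₖ₌9^134 k² = Σₖ₌₁^134 k² − Σₖ₌₁^8 k²
= 134·135·269/6 − 8·9·17/6
= 811035 − 204 = 810831

Σk² = 810831


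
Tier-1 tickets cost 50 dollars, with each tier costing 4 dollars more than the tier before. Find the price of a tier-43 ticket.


aₙ = a₁ + (n-1)d
= 50 + (43-1)×4
= 50 + 168
= 218

a_43 = 218


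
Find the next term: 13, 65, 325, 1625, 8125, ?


Pattern: geometric (r=5)
Terms: 13, 65, 325, 1625, 8125
Next term = 40625

Next term = 40625


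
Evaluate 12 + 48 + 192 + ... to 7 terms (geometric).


Sₙ = 12×(4^7 - 1)/(4 - 1)
= 12×(16384 - 1)/3
= 12×16383/3
= 65532

S_7 = 65532


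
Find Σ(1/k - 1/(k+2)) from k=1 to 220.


Telescoping with gap 2: two head and two tail terms survive.
= (1 + 1/2) - (1/221 + 1/222)
= 3/2 - 1/221 - 1/222 = 36575/24531

Sum = 36575/24531


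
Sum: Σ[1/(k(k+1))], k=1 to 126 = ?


1/(k(k+1)) = 1/k - 1/(k+1) (partial fractions)
Telescoping: Σ = 1 - 1/127 = 126/127

Sum = 126/127


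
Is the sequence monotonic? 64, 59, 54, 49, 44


Differences: -5, -5, -5, -5
All differences < 0 → strictly DECREASING

Monotonically decreasing


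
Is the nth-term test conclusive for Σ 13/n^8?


lim(n→∞) 13/n^8 = 0
lim aₙ = 0 → nth-term test is INCONCLUSIVE
(Need other tests; this is actually a convergent p-series with p=8 > 1)

Inconclusive (lim aₙ = 0; need another test)


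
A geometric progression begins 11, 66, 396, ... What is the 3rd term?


aₙ = a₁·r^(n-1)
= 11×6^2
= 11×36
= 396

a_3 = 396


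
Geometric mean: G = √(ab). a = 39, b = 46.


GM = √(39×46) = √1794 = 42.3556

GM = 42.3556


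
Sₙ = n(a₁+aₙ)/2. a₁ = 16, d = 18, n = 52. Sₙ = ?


aₙ = 16 + (52-1)×18 = 934
Sₙ = n(a₁+aₙ)/2 = 52×(16+934)/2
= 52×950/2 = 24700

S_52 = 24700


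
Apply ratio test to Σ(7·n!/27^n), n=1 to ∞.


aₙ = 7·n!/27^n
a_{n+1}/aₙ = (n+1)!/27^(n+1) × 27^n/n!  (constant 7 cancels)
= (n+1)/27
L = lim(n→∞) (n+1)/27 = ∞
L > 1 → series DIVERGES

Diverges (ratio test: L = ∞ > 1)


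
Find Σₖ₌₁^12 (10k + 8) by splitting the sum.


Σ(10k+8) = 10·Σk + 8·n
= 10·78 + 8·12
= 780 + 96 = 876

Σ = 876


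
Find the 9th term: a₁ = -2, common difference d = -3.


aₙ = a₁ + (n-1)d
= -2 + (9-1)×-3
= -2 - 24
= -26

a_9 = -26


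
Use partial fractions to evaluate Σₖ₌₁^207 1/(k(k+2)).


1/(k(k+2)) = (1/2)·(1/k - 1/(k+2)) (partial fractions)
Telescoping: Σ = (1/2)·(1 + 1/2 - 1/208 - 1/209) = 64791/86944

Sum = 64791/86944


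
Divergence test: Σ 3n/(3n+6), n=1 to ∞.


lim(n→∞) 3n/(3n+6) = 3/3 = 1  (divide numerator and denominator by n)
lim aₙ = 1 ≠ 0 → series DIVERGES

Diverges (lim aₙ = 1 ≠ 0)


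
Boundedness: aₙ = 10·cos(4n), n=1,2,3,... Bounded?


For all n, -1 ≤ cos(4n) ≤ 1, so -10 ≤ 10·cos(4n) ≤ 10
Lower bound: -10, Upper bound: 10
The sequence IS bounded

Bounded (-10 ≤ aₙ ≤ 10)
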